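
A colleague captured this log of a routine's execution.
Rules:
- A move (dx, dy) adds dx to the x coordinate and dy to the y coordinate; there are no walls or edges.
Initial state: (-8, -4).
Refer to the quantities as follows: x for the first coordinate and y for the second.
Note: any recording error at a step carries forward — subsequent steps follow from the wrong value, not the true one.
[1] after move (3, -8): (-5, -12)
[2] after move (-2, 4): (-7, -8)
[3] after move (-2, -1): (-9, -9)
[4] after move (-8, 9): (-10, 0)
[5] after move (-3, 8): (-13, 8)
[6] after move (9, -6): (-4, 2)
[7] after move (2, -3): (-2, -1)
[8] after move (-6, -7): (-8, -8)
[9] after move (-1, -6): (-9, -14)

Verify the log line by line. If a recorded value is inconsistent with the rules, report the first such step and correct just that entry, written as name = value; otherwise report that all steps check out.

1. x = -8 + (3) = -5, y = -4 + (-8) = -12 (checks out)
2. x = -5 + (-2) = -7, y = -12 + (4) = -8 (same as recorded)
3. x = -7 + (-2) = -9, y = -8 + (-1) = -9 (in agreement)
4. x = -9 + (-8) = -17, y = -9 + (9) = 0 (the entry is off here)
First incorrect step: 4; the correct value is x = -17.

step 4, x = -17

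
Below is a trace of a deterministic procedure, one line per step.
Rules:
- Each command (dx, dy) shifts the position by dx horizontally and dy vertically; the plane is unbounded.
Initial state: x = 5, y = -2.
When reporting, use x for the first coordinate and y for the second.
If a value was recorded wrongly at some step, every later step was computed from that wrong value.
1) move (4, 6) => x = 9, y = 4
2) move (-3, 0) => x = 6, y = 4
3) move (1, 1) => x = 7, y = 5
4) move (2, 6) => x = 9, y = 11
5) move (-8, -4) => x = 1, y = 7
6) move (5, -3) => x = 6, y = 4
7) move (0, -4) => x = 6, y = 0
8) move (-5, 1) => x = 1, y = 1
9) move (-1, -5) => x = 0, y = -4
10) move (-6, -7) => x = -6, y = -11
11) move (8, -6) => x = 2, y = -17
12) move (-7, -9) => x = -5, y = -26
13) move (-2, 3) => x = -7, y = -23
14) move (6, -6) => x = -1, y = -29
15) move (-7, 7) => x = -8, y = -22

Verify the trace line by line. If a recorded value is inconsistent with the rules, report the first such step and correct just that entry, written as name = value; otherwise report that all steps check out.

no error

Recomputing the run from the initial state:
step 1: x = 9, y = 4
step 2: x = 6, y = 4
step 3: x = 7, y = 5
step 4: x = 9, y = 11
step 5: x = 1, y = 7
step 6: x = 6, y = 4
step 7: x = 6, y = 0
step 8: x = 1, y = 1
step 9: x = 0, y = -4
step 10: x = -6, y = -11
step 11: x = 2, y = -17
step 12: x = -5, y = -26
step 13: x = -7, y = -23
step 14: x = -1, y = -29
step 15: x = -8, y = -22
This matches the trace at every step.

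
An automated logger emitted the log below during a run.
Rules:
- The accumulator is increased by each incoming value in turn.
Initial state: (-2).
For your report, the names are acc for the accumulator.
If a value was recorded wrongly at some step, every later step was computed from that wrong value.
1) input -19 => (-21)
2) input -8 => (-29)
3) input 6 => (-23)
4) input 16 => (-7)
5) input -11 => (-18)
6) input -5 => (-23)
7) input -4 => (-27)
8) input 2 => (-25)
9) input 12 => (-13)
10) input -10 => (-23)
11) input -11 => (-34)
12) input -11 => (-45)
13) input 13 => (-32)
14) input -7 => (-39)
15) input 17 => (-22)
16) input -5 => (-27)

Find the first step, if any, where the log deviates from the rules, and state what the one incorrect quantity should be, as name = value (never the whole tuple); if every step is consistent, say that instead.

1. acc = -2 + -19 = -21 (no discrepancy)
2. acc = -21 + -8 = -29 (confirmed correct)
3. acc = -29 + 6 = -23 (consistent with the log)
4. acc = -23 + 16 = -7 (verified)
5. acc = -7 + -11 = -18 (checks out)
6. acc = -18 + -5 = -23 (in agreement)
7. acc = -23 + -4 = -27 (same as recorded)
8. acc = -27 + 2 = -25 (exactly as logged)
9. acc = -25 + 12 = -13 (confirmed correct)
10. acc = -13 + -10 = -23 (same as recorded)
11. acc = -23 + -11 = -34 (in agreement)
12. acc = -34 + -11 = -45 (exactly as logged)
13. acc = -45 + 13 = -32 (checks out)
14. acc = -32 + -7 = -39 (verified)
15. acc = -39 + 17 = -22 (matches)
16. acc = -22 + -5 = -27 (exactly as logged)
Each recorded entry agrees with the recomputation.

no error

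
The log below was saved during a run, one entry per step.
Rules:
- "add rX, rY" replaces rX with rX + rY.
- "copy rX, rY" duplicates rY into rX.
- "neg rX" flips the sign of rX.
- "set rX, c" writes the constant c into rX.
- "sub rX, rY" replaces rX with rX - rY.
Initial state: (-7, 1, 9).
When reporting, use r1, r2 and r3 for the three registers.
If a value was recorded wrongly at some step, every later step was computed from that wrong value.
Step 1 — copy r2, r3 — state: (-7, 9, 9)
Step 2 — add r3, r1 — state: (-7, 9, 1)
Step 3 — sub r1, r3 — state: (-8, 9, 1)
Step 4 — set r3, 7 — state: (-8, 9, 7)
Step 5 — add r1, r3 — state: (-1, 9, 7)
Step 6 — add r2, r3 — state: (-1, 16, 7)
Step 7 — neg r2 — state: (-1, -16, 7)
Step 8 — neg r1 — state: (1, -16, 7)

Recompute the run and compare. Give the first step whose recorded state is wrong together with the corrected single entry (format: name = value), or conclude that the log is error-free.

Recomputing the run from the initial state:
step 1: r1 = -7, r2 = 9, r3 = 9
step 2: r1 = -7, r2 = 9, r3 = 2
step 3: r1 = -9, r2 = 9, r3 = 2
step 4: r1 = -9, r2 = 9, r3 = 7
step 5: r1 = -2, r2 = 9, r3 = 7
step 6: r1 = -2, r2 = 16, r3 = 7
step 7: r1 = -2, r2 = -16, r3 = 7
step 8: r1 = 2, r2 = -16, r3 = 7
The first disagreement with the log is at step 2, where the value should be r3 = 2.

step 2, r3 = 2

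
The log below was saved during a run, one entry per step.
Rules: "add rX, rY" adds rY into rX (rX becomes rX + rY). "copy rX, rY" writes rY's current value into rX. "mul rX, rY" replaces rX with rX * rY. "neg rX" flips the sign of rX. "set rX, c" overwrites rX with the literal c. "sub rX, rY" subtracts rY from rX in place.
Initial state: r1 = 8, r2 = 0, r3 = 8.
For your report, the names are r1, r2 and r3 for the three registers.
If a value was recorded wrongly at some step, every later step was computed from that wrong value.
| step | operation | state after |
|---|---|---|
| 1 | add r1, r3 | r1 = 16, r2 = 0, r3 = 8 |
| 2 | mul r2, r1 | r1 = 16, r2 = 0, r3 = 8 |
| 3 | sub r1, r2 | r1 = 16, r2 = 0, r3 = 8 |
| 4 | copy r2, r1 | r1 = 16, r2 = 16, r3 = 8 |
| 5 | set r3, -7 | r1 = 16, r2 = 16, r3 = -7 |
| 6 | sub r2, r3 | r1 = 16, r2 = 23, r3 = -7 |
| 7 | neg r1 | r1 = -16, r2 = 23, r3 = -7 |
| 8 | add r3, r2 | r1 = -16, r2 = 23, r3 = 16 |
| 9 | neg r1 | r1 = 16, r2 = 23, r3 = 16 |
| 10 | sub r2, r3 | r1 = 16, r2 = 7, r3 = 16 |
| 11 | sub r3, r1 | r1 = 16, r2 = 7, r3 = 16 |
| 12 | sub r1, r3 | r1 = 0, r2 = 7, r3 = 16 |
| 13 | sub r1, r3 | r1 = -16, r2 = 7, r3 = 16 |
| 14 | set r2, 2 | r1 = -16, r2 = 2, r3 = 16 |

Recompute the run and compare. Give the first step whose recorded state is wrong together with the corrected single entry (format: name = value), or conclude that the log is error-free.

step 11, r3 = 0

Step 1: r1 = 8 + 8 = 16 — no discrepancy.
Step 2: r2 = 0 * 16 = 0 — in agreement.
Step 3: r1 = 16 - 0 = 16 — agrees with the log.
Step 4: r2 = 16 — in agreement.
Step 5: r3 = -7 — in agreement.
Step 6: r2 = 16 - -7 = 23 — verified.
Step 7: r1 = -(16) = -16 — checks out.
Step 8: r3 = -7 + 23 = 16 — confirmed correct.
Step 9: r1 = -(-16) = 16 — no discrepancy.
Step 10: r2 = 23 - 16 = 7 — no discrepancy.
Step 11: r3 = 16 - 16 = 0 — the log disagrees here.
Step 11 is the first one off; corrected, r3 = 0.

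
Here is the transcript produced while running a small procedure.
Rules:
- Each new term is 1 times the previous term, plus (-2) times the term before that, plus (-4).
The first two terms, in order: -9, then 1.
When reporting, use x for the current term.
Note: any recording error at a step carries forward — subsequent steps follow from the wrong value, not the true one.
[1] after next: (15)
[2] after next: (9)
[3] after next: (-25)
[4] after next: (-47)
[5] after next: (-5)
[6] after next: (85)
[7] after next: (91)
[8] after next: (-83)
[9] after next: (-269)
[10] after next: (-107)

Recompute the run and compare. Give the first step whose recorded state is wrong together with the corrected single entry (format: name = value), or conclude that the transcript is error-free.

Step 1: x = 1*(1) + (-2)*(-9) + (-4) = 15 — checks out.
Step 2: x = 1*(15) + (-2)*(1) + (-4) = 9 — no discrepancy.
Step 3: x = 1*(9) + (-2)*(15) + (-4) = -25 — exactly as logged.
Step 4: x = 1*(-25) + (-2)*(9) + (-4) = -47 — agrees with the transcript.
Step 5: x = 1*(-47) + (-2)*(-25) + (-4) = -1 — the transcript disagrees here.
First incorrect step: 5; the correct value is x = -1.

step 5, x = -1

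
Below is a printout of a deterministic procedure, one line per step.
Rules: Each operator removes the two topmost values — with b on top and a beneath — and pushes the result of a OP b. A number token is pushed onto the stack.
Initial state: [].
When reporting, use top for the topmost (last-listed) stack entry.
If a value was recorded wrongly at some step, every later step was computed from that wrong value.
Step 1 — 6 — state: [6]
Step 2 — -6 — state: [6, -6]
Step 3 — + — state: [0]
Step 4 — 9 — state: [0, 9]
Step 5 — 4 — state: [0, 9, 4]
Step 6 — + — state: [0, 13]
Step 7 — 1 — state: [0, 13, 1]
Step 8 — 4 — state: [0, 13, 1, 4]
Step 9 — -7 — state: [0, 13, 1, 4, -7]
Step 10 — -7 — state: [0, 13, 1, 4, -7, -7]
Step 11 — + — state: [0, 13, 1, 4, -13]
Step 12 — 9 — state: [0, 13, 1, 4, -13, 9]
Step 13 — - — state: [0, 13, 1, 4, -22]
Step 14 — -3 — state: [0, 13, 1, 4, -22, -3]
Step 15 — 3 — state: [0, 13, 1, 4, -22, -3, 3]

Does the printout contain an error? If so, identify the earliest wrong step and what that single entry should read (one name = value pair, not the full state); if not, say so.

step 11, top = -14

Recomputing the run from the initial state:
step 1: [6]
step 2: [6, -6]
step 3: [0]
step 4: [0, 9]
step 5: [0, 9, 4]
step 6: [0, 13]
step 7: [0, 13, 1]
step 8: [0, 13, 1, 4]
step 9: [0, 13, 1, 4, -7]
step 10: [0, 13, 1, 4, -7, -7]
step 11: [0, 13, 1, 4, -14]
step 12: [0, 13, 1, 4, -14, 9]
step 13: [0, 13, 1, 4, -23]
step 14: [0, 13, 1, 4, -23, -3]
step 15: [0, 13, 1, 4, -23, -3, 3]
The first disagreement with the printout is at step 11, where the value should be top = -14.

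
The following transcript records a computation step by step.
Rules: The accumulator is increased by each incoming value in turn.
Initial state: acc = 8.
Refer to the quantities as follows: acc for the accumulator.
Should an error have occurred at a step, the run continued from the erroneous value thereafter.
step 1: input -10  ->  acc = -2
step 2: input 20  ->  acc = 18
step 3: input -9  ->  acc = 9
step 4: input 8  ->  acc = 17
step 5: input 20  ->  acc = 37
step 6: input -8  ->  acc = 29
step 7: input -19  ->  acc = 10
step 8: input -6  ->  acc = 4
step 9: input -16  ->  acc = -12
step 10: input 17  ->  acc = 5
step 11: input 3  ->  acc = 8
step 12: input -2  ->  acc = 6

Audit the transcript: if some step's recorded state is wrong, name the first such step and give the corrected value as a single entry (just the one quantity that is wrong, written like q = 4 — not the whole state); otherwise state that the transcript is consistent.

Step 1: acc = 8 + -10 = -2 — consistent with the transcript.
Step 2: acc = -2 + 20 = 18 — matches.
Step 3: acc = 18 + -9 = 9 — matches.
Step 4: acc = 9 + 8 = 17 — checks out.
Step 5: acc = 17 + 20 = 37 — exactly as logged.
Step 6: acc = 37 + -8 = 29 — exactly as logged.
Step 7: acc = 29 + -19 = 10 — no discrepancy.
Step 8: acc = 10 + -6 = 4 — no discrepancy.
Step 9: acc = 4 + -16 = -12 — consistent with the transcript.
Step 10: acc = -12 + 17 = 5 — same as recorded.
Step 11: acc = 5 + 3 = 8 — no discrepancy.
Step 12: acc = 8 + -2 = 6 — in agreement.
The recomputation confirms every line.

no error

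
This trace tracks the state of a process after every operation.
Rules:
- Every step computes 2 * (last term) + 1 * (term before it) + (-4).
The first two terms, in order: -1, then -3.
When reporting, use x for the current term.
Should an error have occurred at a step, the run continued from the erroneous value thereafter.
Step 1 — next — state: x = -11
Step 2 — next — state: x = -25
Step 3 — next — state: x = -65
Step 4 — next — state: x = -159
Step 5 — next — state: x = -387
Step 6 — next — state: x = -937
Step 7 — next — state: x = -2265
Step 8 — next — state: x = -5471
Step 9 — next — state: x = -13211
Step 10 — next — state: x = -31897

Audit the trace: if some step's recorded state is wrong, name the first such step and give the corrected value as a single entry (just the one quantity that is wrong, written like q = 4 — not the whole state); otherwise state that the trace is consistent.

step 2, x = -29

Recomputing the run from the initial state:
step 1: x = -11
step 2: x = -29
step 3: x = -73
step 4: x = -179
step 5: x = -435
step 6: x = -1053
step 7: x = -2545
step 8: x = -6147
step 9: x = -14843
step 10: x = -35837
The first disagreement with the trace is at step 2, where the value should be x = -29.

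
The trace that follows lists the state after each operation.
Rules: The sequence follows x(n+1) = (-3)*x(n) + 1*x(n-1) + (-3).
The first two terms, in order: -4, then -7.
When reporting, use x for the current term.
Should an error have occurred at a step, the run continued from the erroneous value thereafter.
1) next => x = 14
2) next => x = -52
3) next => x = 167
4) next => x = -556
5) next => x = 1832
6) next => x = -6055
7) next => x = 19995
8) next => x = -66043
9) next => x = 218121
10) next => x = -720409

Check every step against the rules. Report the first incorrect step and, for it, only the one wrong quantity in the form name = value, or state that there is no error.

Recomputing the run from the initial state:
step 1: x = 14
step 2: x = -52
step 3: x = 167
step 4: x = -556
step 5: x = 1832
step 6: x = -6055
step 7: x = 19994
step 8: x = -66040
step 9: x = 218111
step 10: x = -720376
The first disagreement with the trace is at step 7, where the value should be x = 19994.

step 7, x = 19994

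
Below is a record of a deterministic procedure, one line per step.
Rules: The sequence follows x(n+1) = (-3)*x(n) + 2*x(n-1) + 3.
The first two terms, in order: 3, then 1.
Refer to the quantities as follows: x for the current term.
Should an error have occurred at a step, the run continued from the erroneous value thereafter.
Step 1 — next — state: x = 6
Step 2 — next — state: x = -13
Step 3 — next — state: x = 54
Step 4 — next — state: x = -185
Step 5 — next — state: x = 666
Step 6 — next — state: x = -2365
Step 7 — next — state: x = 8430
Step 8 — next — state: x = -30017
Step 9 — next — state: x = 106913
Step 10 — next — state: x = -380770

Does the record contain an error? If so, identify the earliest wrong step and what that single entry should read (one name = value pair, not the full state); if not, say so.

Step 1: x = -3*(1) + (2)*(3) + (3) = 6 — same as recorded.
Step 2: x = -3*(6) + (2)*(1) + (3) = -13 — in agreement.
Step 3: x = -3*(-13) + (2)*(6) + (3) = 54 — consistent with the record.
Step 4: x = -3*(54) + (2)*(-13) + (3) = -185 — no discrepancy.
Step 5: x = -3*(-185) + (2)*(54) + (3) = 666 — no discrepancy.
Step 6: x = -3*(666) + (2)*(-185) + (3) = -2365 — matches.
Step 7: x = -3*(-2365) + (2)*(666) + (3) = 8430 — no discrepancy.
Step 8: x = -3*(8430) + (2)*(-2365) + (3) = -30017 — matches.
Step 9: x = -3*(-30017) + (2)*(8430) + (3) = 106914 — the record disagrees here.
The audit stops at step 9: the recorded entry is wrong and should be x = 106914.

step 9, x = 106914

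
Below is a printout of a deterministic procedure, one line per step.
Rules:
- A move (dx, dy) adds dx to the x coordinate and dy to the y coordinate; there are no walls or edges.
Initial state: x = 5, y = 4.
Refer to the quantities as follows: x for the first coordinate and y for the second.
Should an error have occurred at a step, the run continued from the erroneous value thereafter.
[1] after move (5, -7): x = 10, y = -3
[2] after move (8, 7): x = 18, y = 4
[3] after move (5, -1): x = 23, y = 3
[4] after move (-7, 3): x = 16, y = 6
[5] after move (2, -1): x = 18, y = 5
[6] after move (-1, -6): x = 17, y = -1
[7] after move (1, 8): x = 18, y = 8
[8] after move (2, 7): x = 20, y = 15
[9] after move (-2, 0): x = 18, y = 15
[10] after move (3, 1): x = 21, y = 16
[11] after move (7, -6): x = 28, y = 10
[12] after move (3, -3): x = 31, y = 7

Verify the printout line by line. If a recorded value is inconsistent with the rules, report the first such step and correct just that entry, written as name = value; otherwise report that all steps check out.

1. x = 5 + (5) = 10, y = 4 + (-7) = -3 (same as recorded)
2. x = 10 + (8) = 18, y = -3 + (7) = 4 (exactly as logged)
3. x = 18 + (5) = 23, y = 4 + (-1) = 3 (matches)
4. x = 23 + (-7) = 16, y = 3 + (3) = 6 (agrees with the printout)
5. x = 16 + (2) = 18, y = 6 + (-1) = 5 (checks out)
6. x = 18 + (-1) = 17, y = 5 + (-6) = -1 (same as recorded)
7. x = 17 + (1) = 18, y = -1 + (8) = 7 (not what was recorded)
First incorrect step: 7; the correct value is y = 7.

step 7, y = 7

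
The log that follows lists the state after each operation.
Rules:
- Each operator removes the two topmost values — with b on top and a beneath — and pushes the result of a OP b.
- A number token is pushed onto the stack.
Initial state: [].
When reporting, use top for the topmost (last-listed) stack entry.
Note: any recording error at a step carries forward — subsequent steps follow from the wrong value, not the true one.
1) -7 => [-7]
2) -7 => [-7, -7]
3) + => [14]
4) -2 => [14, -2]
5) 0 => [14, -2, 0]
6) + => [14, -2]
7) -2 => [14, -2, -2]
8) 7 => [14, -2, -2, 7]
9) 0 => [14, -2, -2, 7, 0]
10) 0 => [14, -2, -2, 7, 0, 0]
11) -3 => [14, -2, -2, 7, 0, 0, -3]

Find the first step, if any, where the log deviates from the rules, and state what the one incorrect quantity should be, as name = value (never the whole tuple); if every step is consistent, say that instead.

step 3, top = -14

Recomputing the run from the initial state:
step 1: [-7]
step 2: [-7, -7]
step 3: [-14]
step 4: [-14, -2]
step 5: [-14, -2, 0]
step 6: [-14, -2]
step 7: [-14, -2, -2]
step 8: [-14, -2, -2, 7]
step 9: [-14, -2, -2, 7, 0]
step 10: [-14, -2, -2, 7, 0, 0]
step 11: [-14, -2, -2, 7, 0, 0, -3]
The first disagreement with the log is at step 3, where the value should be top = -14.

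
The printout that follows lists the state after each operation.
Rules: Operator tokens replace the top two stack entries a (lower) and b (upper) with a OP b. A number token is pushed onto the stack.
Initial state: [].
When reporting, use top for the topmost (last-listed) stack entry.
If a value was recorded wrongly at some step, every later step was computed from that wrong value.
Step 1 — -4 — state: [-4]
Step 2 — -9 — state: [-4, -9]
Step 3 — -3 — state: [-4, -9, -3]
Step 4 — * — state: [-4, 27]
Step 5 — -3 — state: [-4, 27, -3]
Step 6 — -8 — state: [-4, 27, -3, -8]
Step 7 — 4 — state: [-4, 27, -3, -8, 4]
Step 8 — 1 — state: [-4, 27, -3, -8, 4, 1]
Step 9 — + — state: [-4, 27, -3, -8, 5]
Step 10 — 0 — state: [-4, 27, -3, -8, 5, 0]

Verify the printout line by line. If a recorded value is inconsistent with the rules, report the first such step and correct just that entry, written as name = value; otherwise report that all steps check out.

no error

step 1: push -4: top = -4 -> confirmed correct
step 2: push -9: top = -9 -> verified
step 3: push -3: top = -3 -> agrees with the printout
step 4: -9 * -3 = 27 -> matches
step 5: push -3: top = -3 -> consistent with the printout
step 6: push -8: top = -8 -> verified
step 7: push 4: top = 4 -> no discrepancy
step 8: push 1: top = 1 -> matches
step 9: 4 + 1 = 5 -> matches
step 10: push 0: top = 0 -> consistent with the printout
The recomputation confirms every line.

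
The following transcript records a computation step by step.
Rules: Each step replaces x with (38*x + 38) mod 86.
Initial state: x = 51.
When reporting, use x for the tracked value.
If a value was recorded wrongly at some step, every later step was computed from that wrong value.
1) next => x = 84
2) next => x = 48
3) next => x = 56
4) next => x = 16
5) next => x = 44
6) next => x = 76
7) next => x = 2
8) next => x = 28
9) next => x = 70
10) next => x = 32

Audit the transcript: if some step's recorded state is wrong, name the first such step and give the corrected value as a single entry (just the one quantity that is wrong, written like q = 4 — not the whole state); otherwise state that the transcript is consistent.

no error

Recomputing the run from the initial state:
step 1: x = 84
step 2: x = 48
step 3: x = 56
step 4: x = 16
step 5: x = 44
step 6: x = 76
step 7: x = 2
step 8: x = 28
step 9: x = 70
step 10: x = 32
This matches the transcript at every step.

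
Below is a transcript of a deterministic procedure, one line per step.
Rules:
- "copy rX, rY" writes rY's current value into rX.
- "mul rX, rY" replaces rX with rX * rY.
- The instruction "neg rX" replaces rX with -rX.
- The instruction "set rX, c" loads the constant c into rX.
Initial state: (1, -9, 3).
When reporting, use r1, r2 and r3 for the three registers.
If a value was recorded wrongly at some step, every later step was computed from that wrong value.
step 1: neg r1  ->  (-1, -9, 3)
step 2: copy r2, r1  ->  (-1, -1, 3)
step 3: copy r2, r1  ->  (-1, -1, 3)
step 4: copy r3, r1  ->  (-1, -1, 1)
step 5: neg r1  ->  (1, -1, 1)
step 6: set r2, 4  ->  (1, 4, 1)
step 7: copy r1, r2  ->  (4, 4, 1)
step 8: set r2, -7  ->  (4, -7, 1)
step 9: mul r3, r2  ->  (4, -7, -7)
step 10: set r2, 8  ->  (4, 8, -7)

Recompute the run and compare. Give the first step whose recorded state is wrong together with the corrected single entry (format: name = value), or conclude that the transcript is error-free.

Recomputing the run from the initial state:
step 1: r1 = -1, r2 = -9, r3 = 3
step 2: r1 = -1, r2 = -1, r3 = 3
step 3: r1 = -1, r2 = -1, r3 = 3
step 4: r1 = -1, r2 = -1, r3 = -1
step 5: r1 = 1, r2 = -1, r3 = -1
step 6: r1 = 1, r2 = 4, r3 = -1
step 7: r1 = 4, r2 = 4, r3 = -1
step 8: r1 = 4, r2 = -7, r3 = -1
step 9: r1 = 4, r2 = -7, r3 = 7
step 10: r1 = 4, r2 = 8, r3 = 7
The first disagreement with the transcript is at step 4, where the value should be r3 = -1.

step 4, r3 = -1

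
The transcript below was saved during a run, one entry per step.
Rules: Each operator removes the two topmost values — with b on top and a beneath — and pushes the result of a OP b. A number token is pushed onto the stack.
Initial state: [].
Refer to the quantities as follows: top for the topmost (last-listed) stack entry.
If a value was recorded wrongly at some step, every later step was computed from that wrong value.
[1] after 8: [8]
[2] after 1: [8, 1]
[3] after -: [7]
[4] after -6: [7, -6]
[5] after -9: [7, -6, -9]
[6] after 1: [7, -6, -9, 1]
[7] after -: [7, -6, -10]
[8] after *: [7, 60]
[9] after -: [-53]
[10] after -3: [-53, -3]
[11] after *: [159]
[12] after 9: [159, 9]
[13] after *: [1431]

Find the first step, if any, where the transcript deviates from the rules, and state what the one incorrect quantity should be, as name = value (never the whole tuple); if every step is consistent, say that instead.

Recomputing the run from the initial state:
step 1: [8]
step 2: [8, 1]
step 3: [7]
step 4: [7, -6]
step 5: [7, -6, -9]
step 6: [7, -6, -9, 1]
step 7: [7, -6, -10]
step 8: [7, 60]
step 9: [-53]
step 10: [-53, -3]
step 11: [159]
step 12: [159, 9]
step 13: [1431]
This matches the transcript at every step.

no error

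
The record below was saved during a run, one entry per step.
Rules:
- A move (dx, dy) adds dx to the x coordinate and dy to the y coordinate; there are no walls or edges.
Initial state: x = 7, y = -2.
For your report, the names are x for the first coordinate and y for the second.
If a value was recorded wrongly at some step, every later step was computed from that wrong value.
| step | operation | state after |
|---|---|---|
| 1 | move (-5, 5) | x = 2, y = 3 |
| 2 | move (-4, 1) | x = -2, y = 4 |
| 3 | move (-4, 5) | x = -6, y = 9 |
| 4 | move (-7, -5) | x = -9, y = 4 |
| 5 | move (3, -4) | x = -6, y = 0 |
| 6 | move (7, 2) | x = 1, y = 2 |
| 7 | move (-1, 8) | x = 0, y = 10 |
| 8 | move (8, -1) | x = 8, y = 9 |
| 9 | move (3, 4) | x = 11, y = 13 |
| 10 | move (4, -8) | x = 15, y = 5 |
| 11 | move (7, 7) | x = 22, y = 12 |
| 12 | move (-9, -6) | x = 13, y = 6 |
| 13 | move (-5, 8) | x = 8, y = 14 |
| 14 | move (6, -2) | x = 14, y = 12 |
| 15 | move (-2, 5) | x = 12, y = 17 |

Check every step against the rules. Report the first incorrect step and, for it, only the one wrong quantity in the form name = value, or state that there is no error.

step 1: x = 7 + (-5) = 2, y = -2 + (5) = 3 -> in agreement
step 2: x = 2 + (-4) = -2, y = 3 + (1) = 4 -> matches
step 3: x = -2 + (-4) = -6, y = 4 + (5) = 9 -> same as recorded
step 4: x = -6 + (-7) = -13, y = 9 + (-5) = 4 -> the entry is off here
That makes step 4 the first incorrect line — x = -13 is what it should show.

step 4, x = -13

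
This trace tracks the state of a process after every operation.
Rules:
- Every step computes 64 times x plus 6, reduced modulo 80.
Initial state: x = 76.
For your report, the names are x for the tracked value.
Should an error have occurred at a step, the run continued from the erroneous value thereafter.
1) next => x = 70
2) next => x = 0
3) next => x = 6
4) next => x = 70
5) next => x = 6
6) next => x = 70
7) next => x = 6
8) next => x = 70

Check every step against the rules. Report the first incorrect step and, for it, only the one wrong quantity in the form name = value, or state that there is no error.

Step 1: x = (64*76 + 6) mod 80 = 70 — matches.
Step 2: x = (64*70 + 6) mod 80 = 6 — the trace has a different value.
Step 2 is the first one off; corrected, x = 6.

step 2, x = 6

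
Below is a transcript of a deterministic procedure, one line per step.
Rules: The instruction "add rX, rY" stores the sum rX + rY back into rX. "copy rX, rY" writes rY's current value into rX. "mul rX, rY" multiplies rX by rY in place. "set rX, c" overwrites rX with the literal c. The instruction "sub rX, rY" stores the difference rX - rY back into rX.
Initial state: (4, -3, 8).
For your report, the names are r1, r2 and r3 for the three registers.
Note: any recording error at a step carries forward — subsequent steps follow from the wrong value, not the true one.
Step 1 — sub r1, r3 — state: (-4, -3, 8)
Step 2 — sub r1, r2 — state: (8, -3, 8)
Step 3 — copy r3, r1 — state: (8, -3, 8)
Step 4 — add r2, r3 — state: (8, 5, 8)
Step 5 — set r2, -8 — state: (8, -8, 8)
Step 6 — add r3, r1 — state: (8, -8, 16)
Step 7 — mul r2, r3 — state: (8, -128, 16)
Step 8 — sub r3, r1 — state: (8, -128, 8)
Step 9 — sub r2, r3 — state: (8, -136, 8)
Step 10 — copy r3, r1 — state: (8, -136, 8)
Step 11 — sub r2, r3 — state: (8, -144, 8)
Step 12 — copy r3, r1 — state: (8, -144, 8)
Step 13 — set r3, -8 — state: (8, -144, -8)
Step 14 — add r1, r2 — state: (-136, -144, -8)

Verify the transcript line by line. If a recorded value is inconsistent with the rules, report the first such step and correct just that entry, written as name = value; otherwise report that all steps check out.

Recomputing the run from the initial state:
step 1: r1 = -4, r2 = -3, r3 = 8
step 2: r1 = -1, r2 = -3, r3 = 8
step 3: r1 = -1, r2 = -3, r3 = -1
step 4: r1 = -1, r2 = -4, r3 = -1
step 5: r1 = -1, r2 = -8, r3 = -1
step 6: r1 = -1, r2 = -8, r3 = -2
step 7: r1 = -1, r2 = 16, r3 = -2
step 8: r1 = -1, r2 = 16, r3 = -1
step 9: r1 = -1, r2 = 17, r3 = -1
step 10: r1 = -1, r2 = 17, r3 = -1
step 11: r1 = -1, r2 = 18, r3 = -1
step 12: r1 = -1, r2 = 18, r3 = -1
step 13: r1 = -1, r2 = 18, r3 = -8
step 14: r1 = 17, r2 = 18, r3 = -8
The first disagreement with the transcript is at step 2, where the value should be r1 = -1.

step 2, r1 = -1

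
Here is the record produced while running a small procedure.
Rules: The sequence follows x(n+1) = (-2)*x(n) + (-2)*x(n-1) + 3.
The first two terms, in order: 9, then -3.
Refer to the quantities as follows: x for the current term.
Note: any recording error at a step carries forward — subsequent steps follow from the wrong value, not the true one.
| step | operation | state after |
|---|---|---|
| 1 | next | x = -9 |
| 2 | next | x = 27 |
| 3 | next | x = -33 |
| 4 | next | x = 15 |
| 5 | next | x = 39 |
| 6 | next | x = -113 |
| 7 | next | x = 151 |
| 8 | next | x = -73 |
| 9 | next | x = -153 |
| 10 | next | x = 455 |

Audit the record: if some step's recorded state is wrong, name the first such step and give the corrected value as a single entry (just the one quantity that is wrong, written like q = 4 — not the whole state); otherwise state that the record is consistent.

1. x = -2*(-3) + (-2)*(9) + (3) = -9 (exactly as logged)
2. x = -2*(-9) + (-2)*(-3) + (3) = 27 (exactly as logged)
3. x = -2*(27) + (-2)*(-9) + (3) = -33 (no discrepancy)
4. x = -2*(-33) + (-2)*(27) + (3) = 15 (agrees with the record)
5. x = -2*(15) + (-2)*(-33) + (3) = 39 (confirmed correct)
6. x = -2*(39) + (-2)*(15) + (3) = -105 (this is not what the record shows)
Step 6 is the first one off; corrected, x = -105.

step 6, x = -105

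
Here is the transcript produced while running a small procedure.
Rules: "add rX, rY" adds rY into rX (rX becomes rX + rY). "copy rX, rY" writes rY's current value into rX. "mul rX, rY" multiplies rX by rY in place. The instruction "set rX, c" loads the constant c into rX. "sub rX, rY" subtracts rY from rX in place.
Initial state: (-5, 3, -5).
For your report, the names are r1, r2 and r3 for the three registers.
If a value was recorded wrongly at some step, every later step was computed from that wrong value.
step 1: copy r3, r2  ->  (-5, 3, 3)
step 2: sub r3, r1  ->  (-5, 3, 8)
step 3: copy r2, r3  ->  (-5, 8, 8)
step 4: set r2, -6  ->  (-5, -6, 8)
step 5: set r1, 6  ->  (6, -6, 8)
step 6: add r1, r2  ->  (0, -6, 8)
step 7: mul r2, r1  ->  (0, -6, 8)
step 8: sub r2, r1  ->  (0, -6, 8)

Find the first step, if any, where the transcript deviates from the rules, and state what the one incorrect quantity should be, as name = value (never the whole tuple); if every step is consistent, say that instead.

step 7, r2 = 0

1. r3 = 3 (confirmed correct)
2. r3 = 3 - -5 = 8 (exactly as logged)
3. r2 = 8 (same as recorded)
4. r2 = -6 (verified)
5. r1 = 6 (consistent with the transcript)
6. r1 = 6 + -6 = 0 (verified)
7. r2 = -6 * 0 = 0 (not what was recorded)
First deviation found at step 7; the corrected entry is r2 = 0.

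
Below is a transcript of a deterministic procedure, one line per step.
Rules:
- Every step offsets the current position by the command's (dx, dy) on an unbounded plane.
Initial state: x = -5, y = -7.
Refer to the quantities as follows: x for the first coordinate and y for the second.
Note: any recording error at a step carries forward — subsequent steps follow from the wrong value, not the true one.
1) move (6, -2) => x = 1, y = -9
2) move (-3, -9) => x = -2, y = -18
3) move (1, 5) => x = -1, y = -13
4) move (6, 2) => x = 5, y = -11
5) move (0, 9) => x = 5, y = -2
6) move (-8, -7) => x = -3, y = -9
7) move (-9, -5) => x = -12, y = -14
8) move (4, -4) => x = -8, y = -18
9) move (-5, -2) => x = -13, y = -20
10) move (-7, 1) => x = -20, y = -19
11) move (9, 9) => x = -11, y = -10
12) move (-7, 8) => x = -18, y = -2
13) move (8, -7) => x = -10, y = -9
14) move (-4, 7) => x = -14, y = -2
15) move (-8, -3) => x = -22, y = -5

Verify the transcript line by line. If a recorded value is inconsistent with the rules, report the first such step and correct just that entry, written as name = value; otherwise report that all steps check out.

step 1: x = -5 + (6) = 1, y = -7 + (-2) = -9 -> checks out
step 2: x = 1 + (-3) = -2, y = -9 + (-9) = -18 -> no discrepancy
step 3: x = -2 + (1) = -1, y = -18 + (5) = -13 -> consistent with the transcript
step 4: x = -1 + (6) = 5, y = -13 + (2) = -11 -> verified
step 5: x = 5 + (0) = 5, y = -11 + (9) = -2 -> no discrepancy
step 6: x = 5 + (-8) = -3, y = -2 + (-7) = -9 -> same as recorded
step 7: x = -3 + (-9) = -12, y = -9 + (-5) = -14 -> exactly as logged
step 8: x = -12 + (4) = -8, y = -14 + (-4) = -18 -> exactly as logged
step 9: x = -8 + (-5) = -13, y = -18 + (-2) = -20 -> agrees with the transcript
step 10: x = -13 + (-7) = -20, y = -20 + (1) = -19 -> agrees with the transcript
step 11: x = -20 + (9) = -11, y = -19 + (9) = -10 -> exactly as logged
step 12: x = -11 + (-7) = -18, y = -10 + (8) = -2 -> checks out
step 13: x = -18 + (8) = -10, y = -2 + (-7) = -9 -> exactly as logged
step 14: x = -10 + (-4) = -14, y = -9 + (7) = -2 -> checks out
step 15: x = -14 + (-8) = -22, y = -2 + (-3) = -5 -> same as recorded
Every step is consistent.

no error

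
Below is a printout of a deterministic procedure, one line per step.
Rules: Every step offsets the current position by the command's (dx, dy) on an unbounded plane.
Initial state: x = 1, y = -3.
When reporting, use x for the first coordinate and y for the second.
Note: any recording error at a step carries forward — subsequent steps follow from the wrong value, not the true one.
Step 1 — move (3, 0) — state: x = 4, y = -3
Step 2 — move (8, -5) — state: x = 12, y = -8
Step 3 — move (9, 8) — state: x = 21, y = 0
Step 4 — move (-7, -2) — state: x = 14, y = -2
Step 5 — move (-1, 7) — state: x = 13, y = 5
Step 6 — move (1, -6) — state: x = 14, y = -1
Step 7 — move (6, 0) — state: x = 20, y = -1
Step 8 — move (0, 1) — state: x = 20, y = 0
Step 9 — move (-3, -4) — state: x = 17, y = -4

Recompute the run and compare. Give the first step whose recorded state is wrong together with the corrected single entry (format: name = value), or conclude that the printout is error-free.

step 1: x = 1 + (3) = 4, y = -3 + (0) = -3 -> same as recorded
step 2: x = 4 + (8) = 12, y = -3 + (-5) = -8 -> agrees with the printout
step 3: x = 12 + (9) = 21, y = -8 + (8) = 0 -> verified
step 4: x = 21 + (-7) = 14, y = 0 + (-2) = -2 -> same as recorded
step 5: x = 14 + (-1) = 13, y = -2 + (7) = 5 -> matches
step 6: x = 13 + (1) = 14, y = 5 + (-6) = -1 -> agrees with the printout
step 7: x = 14 + (6) = 20, y = -1 + (0) = -1 -> exactly as logged
step 8: x = 20 + (0) = 20, y = -1 + (1) = 0 -> checks out
step 9: x = 20 + (-3) = 17, y = 0 + (-4) = -4 -> agrees with the printout
The whole run recomputes cleanly — no discrepancies.

no error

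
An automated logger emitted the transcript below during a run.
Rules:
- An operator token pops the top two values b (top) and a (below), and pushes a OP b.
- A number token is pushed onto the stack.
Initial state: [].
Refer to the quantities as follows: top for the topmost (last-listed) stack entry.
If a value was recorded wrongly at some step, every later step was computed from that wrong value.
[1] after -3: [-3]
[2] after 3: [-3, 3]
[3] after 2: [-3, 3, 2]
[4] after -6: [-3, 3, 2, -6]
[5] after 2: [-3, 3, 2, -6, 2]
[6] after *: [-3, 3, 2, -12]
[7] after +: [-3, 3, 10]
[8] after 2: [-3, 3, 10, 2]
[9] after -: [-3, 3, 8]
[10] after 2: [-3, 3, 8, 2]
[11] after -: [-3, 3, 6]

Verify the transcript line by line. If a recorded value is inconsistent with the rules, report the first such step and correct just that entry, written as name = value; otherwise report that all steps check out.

step 7, top = -10

1. push -3: top = -3 (agrees with the transcript)
2. push 3: top = 3 (confirmed correct)
3. push 2: top = 2 (exactly as logged)
4. push -6: top = -6 (in agreement)
5. push 2: top = 2 (matches)
6. -6 * 2 = -12 (agrees with the transcript)
7. 2 + -12 = -10 (the entry is off here)
Step 7 is the first one off; corrected, top = -10.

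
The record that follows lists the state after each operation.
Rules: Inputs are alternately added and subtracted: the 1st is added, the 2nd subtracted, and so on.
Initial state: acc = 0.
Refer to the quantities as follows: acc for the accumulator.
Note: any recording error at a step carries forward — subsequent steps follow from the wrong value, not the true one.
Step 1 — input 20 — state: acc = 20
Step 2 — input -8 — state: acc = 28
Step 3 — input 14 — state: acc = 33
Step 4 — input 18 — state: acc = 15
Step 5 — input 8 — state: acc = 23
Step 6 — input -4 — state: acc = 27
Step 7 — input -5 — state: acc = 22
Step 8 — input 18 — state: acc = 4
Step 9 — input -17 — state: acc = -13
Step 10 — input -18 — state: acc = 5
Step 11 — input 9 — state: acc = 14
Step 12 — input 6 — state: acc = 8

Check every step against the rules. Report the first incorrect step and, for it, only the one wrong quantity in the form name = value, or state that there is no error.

Step 1: acc = 0 + 20 = 20 — agrees with the record.
Step 2: acc = 20 - -8 = 28 — matches.
Step 3: acc = 28 + 14 = 42 — the record has a different value.
That makes step 3 the first incorrect line — acc = 42 is what it should show.

step 3, acc = 42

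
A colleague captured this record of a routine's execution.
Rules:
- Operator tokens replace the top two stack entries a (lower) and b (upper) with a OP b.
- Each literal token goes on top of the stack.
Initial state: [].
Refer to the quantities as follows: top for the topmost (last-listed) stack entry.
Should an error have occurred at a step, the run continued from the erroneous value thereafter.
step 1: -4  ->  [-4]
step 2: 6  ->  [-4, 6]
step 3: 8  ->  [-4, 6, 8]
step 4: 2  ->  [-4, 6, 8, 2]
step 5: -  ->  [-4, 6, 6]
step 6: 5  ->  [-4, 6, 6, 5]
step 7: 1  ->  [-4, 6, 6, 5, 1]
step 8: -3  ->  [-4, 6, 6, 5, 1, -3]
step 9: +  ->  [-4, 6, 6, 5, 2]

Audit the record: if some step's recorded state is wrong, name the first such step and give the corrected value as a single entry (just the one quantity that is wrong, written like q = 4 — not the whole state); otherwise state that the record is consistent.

Recomputing the run from the initial state:
step 1: [-4]
step 2: [-4, 6]
step 3: [-4, 6, 8]
step 4: [-4, 6, 8, 2]
step 5: [-4, 6, 6]
step 6: [-4, 6, 6, 5]
step 7: [-4, 6, 6, 5, 1]
step 8: [-4, 6, 6, 5, 1, -3]
step 9: [-4, 6, 6, 5, -2]
The first disagreement with the record is at step 9, where the value should be top = -2.

step 9, top = -2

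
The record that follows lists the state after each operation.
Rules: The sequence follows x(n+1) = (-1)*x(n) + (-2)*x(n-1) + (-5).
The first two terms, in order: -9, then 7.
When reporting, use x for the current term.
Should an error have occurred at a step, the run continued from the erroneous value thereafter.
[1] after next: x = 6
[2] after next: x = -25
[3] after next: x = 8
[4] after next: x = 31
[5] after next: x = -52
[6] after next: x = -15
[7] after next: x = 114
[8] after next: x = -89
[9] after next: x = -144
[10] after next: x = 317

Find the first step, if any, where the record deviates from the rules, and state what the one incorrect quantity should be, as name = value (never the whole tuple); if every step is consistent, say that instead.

step 4, x = 37

Recomputing the run from the initial state:
step 1: x = 6
step 2: x = -25
step 3: x = 8
step 4: x = 37
step 5: x = -58
step 6: x = -21
step 7: x = 132
step 8: x = -95
step 9: x = -174
step 10: x = 359
The first disagreement with the record is at step 4, where the value should be x = 37.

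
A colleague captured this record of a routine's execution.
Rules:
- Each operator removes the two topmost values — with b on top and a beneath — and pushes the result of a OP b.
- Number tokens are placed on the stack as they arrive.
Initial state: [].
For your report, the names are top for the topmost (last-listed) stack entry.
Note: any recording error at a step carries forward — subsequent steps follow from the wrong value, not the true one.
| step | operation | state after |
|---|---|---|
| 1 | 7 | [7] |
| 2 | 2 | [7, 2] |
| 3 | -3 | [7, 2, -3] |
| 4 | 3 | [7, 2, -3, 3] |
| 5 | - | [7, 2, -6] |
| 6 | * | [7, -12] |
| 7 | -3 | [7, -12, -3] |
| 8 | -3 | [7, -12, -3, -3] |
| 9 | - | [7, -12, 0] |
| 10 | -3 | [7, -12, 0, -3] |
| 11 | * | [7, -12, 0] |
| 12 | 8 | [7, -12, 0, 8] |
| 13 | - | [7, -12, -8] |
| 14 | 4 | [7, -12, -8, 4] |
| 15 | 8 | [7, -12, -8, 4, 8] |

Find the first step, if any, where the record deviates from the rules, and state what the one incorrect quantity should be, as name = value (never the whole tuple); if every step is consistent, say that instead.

Recomputing the run from the initial state:
step 1: [7]
step 2: [7, 2]
step 3: [7, 2, -3]
step 4: [7, 2, -3, 3]
step 5: [7, 2, -6]
step 6: [7, -12]
step 7: [7, -12, -3]
step 8: [7, -12, -3, -3]
step 9: [7, -12, 0]
step 10: [7, -12, 0, -3]
step 11: [7, -12, 0]
step 12: [7, -12, 0, 8]
step 13: [7, -12, -8]
step 14: [7, -12, -8, 4]
step 15: [7, -12, -8, 4, 8]
This matches the record at every step.

no error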